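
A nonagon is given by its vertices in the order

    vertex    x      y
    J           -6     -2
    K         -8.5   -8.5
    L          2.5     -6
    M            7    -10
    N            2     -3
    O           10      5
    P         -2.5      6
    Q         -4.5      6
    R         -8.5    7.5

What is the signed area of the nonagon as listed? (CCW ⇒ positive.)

163

Apply Gauss's area formula: 2A = Σ (x_i·y_{i+1} − x_{i+1}·y_i), indices taken mod 9.
Σ = (34) + (72.25) + (17) + (-1) + (40) + (72.5) + (12) + (17.25) + (62) = 326
Signed area = Σ/2 = 163 (positive ⇒ counter-clockwise traversal).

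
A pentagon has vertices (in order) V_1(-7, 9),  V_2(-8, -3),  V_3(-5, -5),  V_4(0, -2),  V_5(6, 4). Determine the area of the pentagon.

111

Cross-terms: 93, 25, 10, 12, 82  ⇒  Σ = 222
Area = |Σ|/2 = 111.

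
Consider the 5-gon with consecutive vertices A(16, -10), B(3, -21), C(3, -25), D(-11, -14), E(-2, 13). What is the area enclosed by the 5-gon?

497

Apply Gauss's area formula: 2A = Σ (x_i·y_{i+1} − x_{i+1}·y_i), indices taken mod 5.
Σ = (-306) + (-12) + (-317) + (-171) + (-188) = -994
Area = |Σ|/2 = 497.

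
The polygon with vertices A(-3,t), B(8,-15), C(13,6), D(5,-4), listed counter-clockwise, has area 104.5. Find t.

-5

Write out the shoelace sum; only the two edges meeting at A involve t:
2·Area = [(5·t − (-3)·(-4)) + ((-3)·(-15) − 8·t)] + 161
       = -3·t + 194 = 209
⇒ t = -5.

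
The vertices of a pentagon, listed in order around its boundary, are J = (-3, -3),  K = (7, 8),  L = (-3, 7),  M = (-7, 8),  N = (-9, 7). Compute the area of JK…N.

Apply the surveyor's formula: 2A = Σ (x_i·y_{i+1} − x_{i+1}·y_i), indices taken mod 5.
Σ = (-3) + (73) + (25) + (23) + (48) = 166
Area = |Σ|/2 = 83.

83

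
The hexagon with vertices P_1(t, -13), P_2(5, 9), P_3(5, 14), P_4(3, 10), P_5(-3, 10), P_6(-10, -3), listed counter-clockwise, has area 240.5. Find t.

The doubled signed area Σ (x_i y_{i+1} − x_{i+1} y_i) is linear in t.
With t=0 it equals 397; the coefficient of t is 12 (from the two edges through P_1).
So 12·t + 397 = 2·240.5 = 481 ⇒ t = 7.

7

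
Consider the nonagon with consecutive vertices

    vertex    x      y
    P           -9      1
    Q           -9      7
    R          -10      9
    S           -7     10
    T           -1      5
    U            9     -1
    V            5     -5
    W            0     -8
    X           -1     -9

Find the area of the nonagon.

Cross-terms: -54, -11, -37, -25, -44, -40, -40, -8, -82  ⇒  Σ = -341
Area = |Σ|/2 = 170.5.

170.5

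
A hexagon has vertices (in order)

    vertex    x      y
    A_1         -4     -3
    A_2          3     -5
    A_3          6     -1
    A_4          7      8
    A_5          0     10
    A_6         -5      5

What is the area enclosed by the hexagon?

Apply Gauss's area formula: 2A = Σ (x_i·y_{i+1} − x_{i+1}·y_i), indices taken mod 6.
Σ = (29) + (27) + (55) + (70) + (50) + (35) = 266
Area = |Σ|/2 = 133.

133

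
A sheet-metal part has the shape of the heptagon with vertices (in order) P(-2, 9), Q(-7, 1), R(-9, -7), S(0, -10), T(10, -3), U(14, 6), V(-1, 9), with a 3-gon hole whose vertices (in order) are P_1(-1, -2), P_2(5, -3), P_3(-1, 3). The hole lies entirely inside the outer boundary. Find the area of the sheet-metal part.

Outer boundary:
Apply the shoelace (surveyor's) formula: 2A = Σ (x_i·y_{i+1} − x_{i+1}·y_i), indices taken mod 7.
Σ = (61) + (58) + (90) + (100) + (102) + (132) + (9) = 552
Area = |Σ|/2 = 276.
Hole:
Apply the surveyor's formula: 2A = Σ (x_i·y_{i+1} − x_{i+1}·y_i), indices taken mod 3.
P_1→P_2: (-1)(-3) − (5)(-2) = 13
P_2→P_3: (5)(3) − (-1)(-3) = 12
P_3→P_1: (-1)(-2) − (-1)(3) = 5
Σ = 30
Area = |Σ|/2 = 15.
Net area = 276 − 15 = 261.

261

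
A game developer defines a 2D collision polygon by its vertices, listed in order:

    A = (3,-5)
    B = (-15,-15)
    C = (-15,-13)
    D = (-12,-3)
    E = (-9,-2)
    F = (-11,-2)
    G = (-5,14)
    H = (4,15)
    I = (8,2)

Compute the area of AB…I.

Σ = (-120) + (-30) + (-111) + (-3) + (-4) + (-164) + (-131) + (-112) + (-46) = -721
Area = |Σ|/2 = 360.5.

360.5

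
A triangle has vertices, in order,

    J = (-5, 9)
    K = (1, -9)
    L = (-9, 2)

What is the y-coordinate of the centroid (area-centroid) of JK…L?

Apply Gauss's area formula. First the cross-terms c_i = x_i·y_{i+1} − x_{i+1}·y_i:
  36, -79, -71  ⇒  2A = -114, A = -57.
Then Σ (y_i + y_{i+1})·c_i = -228, so ȳ = -228 / (6·(-57)) = 2/3.

2/3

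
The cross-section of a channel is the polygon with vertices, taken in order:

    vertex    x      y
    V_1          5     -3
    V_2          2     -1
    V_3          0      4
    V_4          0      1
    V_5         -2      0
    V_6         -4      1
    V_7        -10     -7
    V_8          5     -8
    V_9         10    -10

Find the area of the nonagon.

106

Cross-terms: 1, 8, 0, 2, -2, 38, 115, 30, 20  ⇒  Σ = 212
Area = |Σ|/2 = 106.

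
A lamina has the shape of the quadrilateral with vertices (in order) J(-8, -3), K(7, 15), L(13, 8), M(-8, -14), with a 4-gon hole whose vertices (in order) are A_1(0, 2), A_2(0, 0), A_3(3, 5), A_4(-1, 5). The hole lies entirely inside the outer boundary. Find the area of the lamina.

213

Outer boundary:
Apply the shoelace (surveyor's) formula: 2A = Σ (x_i·y_{i+1} − x_{i+1}·y_i), indices taken mod 4.
Σ = (-99) + (-139) + (-118) + (-88) = -444
Area = |Σ|/2 = 222.
Hole:
Σ = (0) + (0) + (20) + (-2) = 18
Area = |Σ|/2 = 9.
Net area = 222 − 9 = 213.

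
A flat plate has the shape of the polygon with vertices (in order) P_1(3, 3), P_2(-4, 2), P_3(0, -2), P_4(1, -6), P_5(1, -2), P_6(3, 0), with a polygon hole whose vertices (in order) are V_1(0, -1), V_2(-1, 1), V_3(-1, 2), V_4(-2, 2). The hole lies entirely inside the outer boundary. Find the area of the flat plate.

22.5

Outer boundary:
Σ = (18) + (8) + (2) + (4) + (6) + (9) = 47
Area = |Σ|/2 = 23.5.
Hole:
Apply the shoelace (surveyor's) formula: 2A = Σ (x_i·y_{i+1} − x_{i+1}·y_i), indices taken mod 4.
Σ = (-1) + (-1) + (2) + (2) = 2
Area = |Σ|/2 = 1.
Net area = 23.5 − 1 = 22.5.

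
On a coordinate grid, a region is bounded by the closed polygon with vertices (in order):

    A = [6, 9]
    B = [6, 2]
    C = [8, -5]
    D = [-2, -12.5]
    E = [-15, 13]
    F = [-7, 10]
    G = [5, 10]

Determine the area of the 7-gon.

302.75

Apply the shoelace (surveyor's) formula: 2A = Σ (x_i·y_{i+1} − x_{i+1}·y_i), indices taken mod 7.
A→B: (6)(2) − (6)(9) = -42
B→C: (6)(-5) − (8)(2) = -46
C→D: (8)(-12.5) − (-2)(-5) = -110
D→E: (-2)(13) − (-15)(-12.5) = -213.5
E→F: (-15)(10) − (-7)(13) = -59
F→G: (-7)(10) − (5)(10) = -120
G→A: (5)(9) − (6)(10) = -15
Σ = -605.5
Area = |Σ|/2 = 302.75.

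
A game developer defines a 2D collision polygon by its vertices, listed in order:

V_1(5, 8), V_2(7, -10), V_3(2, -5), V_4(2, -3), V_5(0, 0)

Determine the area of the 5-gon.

58.5

Cross-terms: -106, -15, 4, 0, 0  ⇒  Σ = -117
Area = |Σ|/2 = 58.5.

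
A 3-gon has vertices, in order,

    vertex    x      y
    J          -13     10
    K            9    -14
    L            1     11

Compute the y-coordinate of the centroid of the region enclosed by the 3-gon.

Apply the surveyor's formula. First the cross-terms c_i = x_i·y_{i+1} − x_{i+1}·y_i:
  92, 113, 153  ⇒  2A = 358, A = 179.
Then Σ (y_i + y_{i+1})·c_i = 2506, so ȳ = 2506 / (6·179) = 7/3.

7/3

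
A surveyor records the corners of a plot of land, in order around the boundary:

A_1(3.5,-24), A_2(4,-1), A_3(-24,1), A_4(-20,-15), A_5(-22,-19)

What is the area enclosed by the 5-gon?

Cross-terms: 92.5, -20, 380, 50, 594.5  ⇒  Σ = 1097
Area = |Σ|/2 = 548.5.

548.5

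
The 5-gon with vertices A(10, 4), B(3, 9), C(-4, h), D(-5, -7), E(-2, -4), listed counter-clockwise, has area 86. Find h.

-1

The doubled signed area Σ (x_i y_{i+1} − x_{i+1} y_i) is linear in h.
With h=0 it equals 180; the coefficient of h is 8 (from the two edges through C).
So 8·h + 180 = 2·86 = 172 ⇒ h = -1.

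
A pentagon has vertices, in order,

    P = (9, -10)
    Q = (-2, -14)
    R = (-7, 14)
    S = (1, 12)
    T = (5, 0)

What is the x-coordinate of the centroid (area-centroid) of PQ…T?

0.25

Apply the shoelace (surveyor's) formula. First the cross-terms c_i = x_i·y_{i+1} − x_{i+1}·y_i:
  -146, -126, -98, -60, -50  ⇒  2A = -480, A = -240.
Then Σ (x_i + x_{i+1})·c_i = -360, so x̄ = -360 / (6·(-240)) = 0.25.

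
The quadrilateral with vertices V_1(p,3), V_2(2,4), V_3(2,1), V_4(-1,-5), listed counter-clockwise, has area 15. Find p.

6

The doubled signed area Σ (x_i y_{i+1} − x_{i+1} y_i) is linear in p.
With p=0 it equals -24; the coefficient of p is 9 (from the two edges through V_1).
So 9·p + -24 = 2·15 = 30 ⇒ p = 6.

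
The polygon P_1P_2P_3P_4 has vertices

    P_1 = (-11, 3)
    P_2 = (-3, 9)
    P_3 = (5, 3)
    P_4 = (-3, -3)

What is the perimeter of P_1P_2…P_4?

|P_1P_2| = √((8)² + (6)²) = √100 = 10
|P_2P_3| = √((8)² + (-6)²) = √100 = 10
|P_3P_4| = √((-8)² + (-6)²) = √100 = 10
|P_4P_1| = √((-8)² + (6)²) = √100 = 10
Perimeter = 10 + 10 + 10 + 10 = 40.

40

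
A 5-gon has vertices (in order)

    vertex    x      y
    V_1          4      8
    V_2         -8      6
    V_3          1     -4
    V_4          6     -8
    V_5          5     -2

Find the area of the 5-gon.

103

Σ = (88) + (26) + (16) + (28) + (48) = 206
Area = |Σ|/2 = 103.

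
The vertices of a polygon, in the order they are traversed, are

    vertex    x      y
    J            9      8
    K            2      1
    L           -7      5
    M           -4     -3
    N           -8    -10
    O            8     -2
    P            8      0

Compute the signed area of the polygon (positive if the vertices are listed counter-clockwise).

121.5

Apply the surveyor's formula: 2A = Σ (x_i·y_{i+1} − x_{i+1}·y_i), indices taken mod 7.
Cross-terms: -7, 17, 41, 16, 96, 16, 64  ⇒  Σ = 243
Signed area = Σ/2 = 121.5 (positive ⇒ counter-clockwise traversal).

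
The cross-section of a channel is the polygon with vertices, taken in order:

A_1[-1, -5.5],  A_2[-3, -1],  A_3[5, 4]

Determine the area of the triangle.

Σ = (-15.5) + (-7) + (-23.5) = -46
Area = |Σ|/2 = 23.

23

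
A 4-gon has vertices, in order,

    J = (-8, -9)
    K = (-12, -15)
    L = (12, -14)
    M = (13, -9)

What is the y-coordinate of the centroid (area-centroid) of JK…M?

Apply the surveyor's formula. First the cross-terms c_i = x_i·y_{i+1} − x_{i+1}·y_i:
  12, 348, 74, -189  ⇒  2A = 245, A = 122.5.
Then Σ (y_i + y_{i+1})·c_i = -8680, so ȳ = -8680 / (6·122.5) = -248/21.

-248/21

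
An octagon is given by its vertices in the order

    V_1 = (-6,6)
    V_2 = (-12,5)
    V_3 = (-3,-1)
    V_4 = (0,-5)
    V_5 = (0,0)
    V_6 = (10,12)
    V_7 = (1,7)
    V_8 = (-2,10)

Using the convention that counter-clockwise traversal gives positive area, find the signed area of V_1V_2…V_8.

107

Apply the surveyor's formula: 2A = Σ (x_i·y_{i+1} − x_{i+1}·y_i), indices taken mod 8.
Σ = (42) + (27) + (15) + (0) + (0) + (58) + (24) + (48) = 214
Signed area = Σ/2 = 107 (positive ⇒ counter-clockwise traversal).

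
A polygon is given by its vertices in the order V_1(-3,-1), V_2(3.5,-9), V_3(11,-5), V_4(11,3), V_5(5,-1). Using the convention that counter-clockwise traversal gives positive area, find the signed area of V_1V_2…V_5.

Apply the shoelace (surveyor's) formula: 2A = Σ (x_i·y_{i+1} − x_{i+1}·y_i), indices taken mod 5.
Σ = (30.5) + (81.5) + (88) + (-26) + (-8) = 166
Signed area = Σ/2 = 83 (positive ⇒ counter-clockwise traversal).

83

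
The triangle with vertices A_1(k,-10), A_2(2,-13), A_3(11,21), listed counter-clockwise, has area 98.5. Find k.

-3

Write out the shoelace sum; only the two edges meeting at A_1 involve k:
2·Area = [(11·(-10) − k·21) + (k·(-13) − 2·(-10))] + 185
       = -34·k + 95 = 197
⇒ k = -3.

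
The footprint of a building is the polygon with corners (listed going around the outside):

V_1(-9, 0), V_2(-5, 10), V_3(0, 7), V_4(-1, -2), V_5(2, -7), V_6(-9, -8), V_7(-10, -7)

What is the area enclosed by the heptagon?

Σ = (-90) + (-35) + (7) + (11) + (-79) + (-17) + (-63) = -266
Area = |Σ|/2 = 133.

133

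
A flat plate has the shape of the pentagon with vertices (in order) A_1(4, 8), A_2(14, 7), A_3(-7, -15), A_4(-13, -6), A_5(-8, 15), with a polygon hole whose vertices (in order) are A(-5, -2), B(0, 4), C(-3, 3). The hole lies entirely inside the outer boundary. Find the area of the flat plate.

376

Outer boundary:
Apply the shoelace formula: 2A = Σ (x_i·y_{i+1} − x_{i+1}·y_i), indices taken mod 5.
Σ = (-84) + (-161) + (-153) + (-243) + (-124) = -765
Area = |Σ|/2 = 382.5.
Hole:
Apply the surveyor's formula: 2A = Σ (x_i·y_{i+1} − x_{i+1}·y_i), indices taken mod 3.
Cross-terms: -20, 12, 21  ⇒  Σ = 13
Area = |Σ|/2 = 6.5.
Net area = 382.5 − 6.5 = 376.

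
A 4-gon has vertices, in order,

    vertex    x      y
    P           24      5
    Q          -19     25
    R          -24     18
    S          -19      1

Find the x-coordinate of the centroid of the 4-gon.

Apply the shoelace (surveyor's) formula. First the cross-terms c_i = x_i·y_{i+1} − x_{i+1}·y_i:
  695, 258, 318, -119  ⇒  2A = 1152, A = 576.
Then Σ (x_i + x_{i+1})·c_i = -21888, so x̄ = -21888 / (6·576) = -19/3.

-19/3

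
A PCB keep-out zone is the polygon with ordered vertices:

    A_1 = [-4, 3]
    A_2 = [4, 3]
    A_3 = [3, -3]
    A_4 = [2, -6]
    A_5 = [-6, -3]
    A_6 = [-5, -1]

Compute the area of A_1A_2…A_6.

Apply the shoelace (surveyor's) formula: 2A = Σ (x_i·y_{i+1} − x_{i+1}·y_i), indices taken mod 6.
Cross-terms: -24, -21, -12, -42, -9, -19  ⇒  Σ = -127
Area = |Σ|/2 = 63.5.

63.5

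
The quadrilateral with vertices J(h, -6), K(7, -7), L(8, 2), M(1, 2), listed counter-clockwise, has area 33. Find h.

6

The doubled signed area Σ (x_i y_{i+1} − x_{i+1} y_i) is linear in h.
With h=0 it equals 120; the coefficient of h is -9 (from the two edges through J).
So -9·h + 120 = 2·33 = 66 ⇒ h = 6.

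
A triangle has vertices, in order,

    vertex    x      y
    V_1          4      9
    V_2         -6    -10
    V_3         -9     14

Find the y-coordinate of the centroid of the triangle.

Apply the shoelace (surveyor's) formula. First the cross-terms c_i = x_i·y_{i+1} − x_{i+1}·y_i:
  14, -174, -137  ⇒  2A = -297, A = -148.5.
Then Σ (y_i + y_{i+1})·c_i = -3861, so ȳ = -3861 / (6·(-148.5)) = 13/3.

13/3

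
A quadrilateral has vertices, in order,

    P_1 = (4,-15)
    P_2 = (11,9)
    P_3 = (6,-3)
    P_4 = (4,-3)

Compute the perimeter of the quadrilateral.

52

|P_1P_2| = √((7)² + (24)²) = √625 = 25
|P_2P_3| = √((-5)² + (-12)²) = √169 = 13
|P_3P_4| = √((-2)² + (0)²) = √4 = 2
|P_4P_1| = √((0)² + (-12)²) = √144 = 12
Perimeter = 25 + 13 + 2 + 12 = 52.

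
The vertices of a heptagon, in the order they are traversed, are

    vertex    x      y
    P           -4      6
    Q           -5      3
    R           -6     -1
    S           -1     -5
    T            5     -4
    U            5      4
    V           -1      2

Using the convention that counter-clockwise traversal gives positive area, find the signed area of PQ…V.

Apply the shoelace formula: 2A = Σ (x_i·y_{i+1} − x_{i+1}·y_i), indices taken mod 7.
Cross-terms: 18, 23, 29, 29, 40, 14, 2  ⇒  Σ = 155
Signed area = Σ/2 = 77.5 (positive ⇒ counter-clockwise traversal).

77.5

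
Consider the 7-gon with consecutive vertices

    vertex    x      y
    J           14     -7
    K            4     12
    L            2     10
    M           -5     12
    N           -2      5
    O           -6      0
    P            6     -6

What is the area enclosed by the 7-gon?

Apply the shoelace (surveyor's) formula: 2A = Σ (x_i·y_{i+1} − x_{i+1}·y_i), indices taken mod 7.
Cross-terms: 196, 16, 74, -1, 30, 36, 42  ⇒  Σ = 393
Area = |Σ|/2 = 196.5.

196.5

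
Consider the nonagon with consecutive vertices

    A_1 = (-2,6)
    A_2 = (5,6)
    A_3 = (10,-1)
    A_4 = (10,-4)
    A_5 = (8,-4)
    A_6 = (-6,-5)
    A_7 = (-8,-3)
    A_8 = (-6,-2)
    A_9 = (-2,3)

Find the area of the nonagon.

Apply the shoelace (surveyor's) formula: 2A = Σ (x_i·y_{i+1} − x_{i+1}·y_i), indices taken mod 9.
Cross-terms: -42, -65, -30, -8, -64, -22, -2, -22, -6  ⇒  Σ = -261
Area = |Σ|/2 = 130.5.

130.5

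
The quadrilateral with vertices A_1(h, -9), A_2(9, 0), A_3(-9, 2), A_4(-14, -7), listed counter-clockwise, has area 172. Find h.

4

Write out the shoelace sum; only the two edges meeting at A_1 involve h:
2·Area = [((-14)·(-9) − h·(-7)) + (h·0 − 9·(-9))] + 109
       = 7·h + 316 = 344
⇒ h = 4.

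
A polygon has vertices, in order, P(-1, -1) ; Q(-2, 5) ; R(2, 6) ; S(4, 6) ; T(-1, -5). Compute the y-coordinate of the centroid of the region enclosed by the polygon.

404/177

Apply Gauss's area formula. First the cross-terms c_i = x_i·y_{i+1} − x_{i+1}·y_i:
  -7, -22, -12, -14, -4  ⇒  2A = -59, A = -29.5.
Then Σ (y_i + y_{i+1})·c_i = -404, so ȳ = -404 / (6·(-29.5)) = 404/177.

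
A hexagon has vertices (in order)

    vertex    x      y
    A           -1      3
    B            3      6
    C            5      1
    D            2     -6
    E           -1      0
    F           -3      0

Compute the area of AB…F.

44.5

Cross-terms: -15, -27, -32, -6, 0, -9  ⇒  Σ = -89
Area = |Σ|/2 = 44.5.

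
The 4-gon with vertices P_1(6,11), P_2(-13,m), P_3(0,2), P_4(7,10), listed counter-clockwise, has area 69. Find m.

Write out the shoelace sum; only the two edges meeting at P_2 involve m:
2·Area = [(6·m − (-13)·11) + ((-13)·2 − 0·m)] + 3
       = 6·m + 120 = 138
⇒ m = 3.

3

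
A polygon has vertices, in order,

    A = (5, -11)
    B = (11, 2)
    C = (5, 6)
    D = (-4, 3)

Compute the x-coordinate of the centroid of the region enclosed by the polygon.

4

Apply the surveyor's formula. First the cross-terms c_i = x_i·y_{i+1} − x_{i+1}·y_i:
  131, 56, 39, 29  ⇒  2A = 255, A = 127.5.
Then Σ (x_i + x_{i+1})·c_i = 3060, so x̄ = 3060 / (6·127.5) = 4.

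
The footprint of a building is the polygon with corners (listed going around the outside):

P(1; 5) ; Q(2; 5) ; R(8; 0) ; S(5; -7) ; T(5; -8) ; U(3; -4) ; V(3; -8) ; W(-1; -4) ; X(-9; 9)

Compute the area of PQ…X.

Apply Gauss's area formula: 2A = Σ (x_i·y_{i+1} − x_{i+1}·y_i), indices taken mod 9.
Σ = (-5) + (-40) + (-56) + (-5) + (4) + (-12) + (-20) + (-45) + (-54) = -233
Area = |Σ|/2 = 116.5.

116.5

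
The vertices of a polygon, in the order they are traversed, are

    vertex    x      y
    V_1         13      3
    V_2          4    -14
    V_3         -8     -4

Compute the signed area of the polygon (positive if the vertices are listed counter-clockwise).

Σ = (-194) + (-128) + (28) = -294
Signed area = Σ/2 = -147 (negative ⇒ clockwise traversal).

-147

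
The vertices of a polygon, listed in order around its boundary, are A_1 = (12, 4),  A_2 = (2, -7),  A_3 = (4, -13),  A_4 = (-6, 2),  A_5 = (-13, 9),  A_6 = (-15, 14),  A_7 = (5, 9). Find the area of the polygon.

Apply the surveyor's formula: 2A = Σ (x_i·y_{i+1} − x_{i+1}·y_i), indices taken mod 7.
Σ = (-92) + (2) + (-70) + (-28) + (-47) + (-205) + (-88) = -528
Area = |Σ|/2 = 264.

264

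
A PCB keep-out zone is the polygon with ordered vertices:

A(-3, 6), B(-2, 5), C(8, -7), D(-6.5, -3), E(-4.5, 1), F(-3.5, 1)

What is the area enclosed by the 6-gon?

68.75

Apply Gauss's area formula: 2A = Σ (x_i·y_{i+1} − x_{i+1}·y_i), indices taken mod 6.
Σ = (-3) + (-26) + (-69.5) + (-20) + (-1) + (-18) = -137.5
Area = |Σ|/2 = 68.75.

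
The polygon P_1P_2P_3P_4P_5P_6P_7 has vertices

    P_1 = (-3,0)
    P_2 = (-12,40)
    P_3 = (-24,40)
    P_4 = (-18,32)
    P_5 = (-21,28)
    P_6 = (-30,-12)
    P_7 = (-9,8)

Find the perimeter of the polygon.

|P_1P_2| = √((-9)² + (40)²) = √1681 = 41
|P_2P_3| = √((-12)² + (0)²) = √144 = 12
|P_3P_4| = √((6)² + (-8)²) = √100 = 10
|P_4P_5| = √((-3)² + (-4)²) = √25 = 5
|P_5P_6| = √((-9)² + (-40)²) = √1681 = 41
|P_6P_7| = √((21)² + (20)²) = √841 = 29
|P_7P_1| = √((6)² + (-8)²) = √100 = 10
Perimeter = 41 + 12 + 10 + 5 + 41 + 29 + 10 = 148.

148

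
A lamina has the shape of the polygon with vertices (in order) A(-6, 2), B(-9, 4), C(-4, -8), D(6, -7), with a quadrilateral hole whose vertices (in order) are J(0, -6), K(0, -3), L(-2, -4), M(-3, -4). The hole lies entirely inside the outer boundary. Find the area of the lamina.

Outer boundary:
Apply Gauss's area formula: 2A = Σ (x_i·y_{i+1} − x_{i+1}·y_i), indices taken mod 4.
A→B: (-6)(4) − (-9)(2) = -6
B→C: (-9)(-8) − (-4)(4) = 88
C→D: (-4)(-7) − (6)(-8) = 76
D→A: (6)(2) − (-6)(-7) = -30
Σ = 128
Area = |Σ|/2 = 64.
Hole:
Apply the surveyor's formula: 2A = Σ (x_i·y_{i+1} − x_{i+1}·y_i), indices taken mod 4.
Σ = (0) + (-6) + (-4) + (18) = 8
Area = |Σ|/2 = 4.
Net area = 64 − 4 = 60.

60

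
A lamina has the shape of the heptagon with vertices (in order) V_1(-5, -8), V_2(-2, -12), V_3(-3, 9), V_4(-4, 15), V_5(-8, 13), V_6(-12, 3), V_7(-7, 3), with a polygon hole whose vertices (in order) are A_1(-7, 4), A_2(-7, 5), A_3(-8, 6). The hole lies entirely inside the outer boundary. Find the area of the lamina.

118

Outer boundary:
Apply Gauss's area formula: 2A = Σ (x_i·y_{i+1} − x_{i+1}·y_i), indices taken mod 7.
Σ = (44) + (-54) + (-9) + (68) + (132) + (-15) + (71) = 237
Area = |Σ|/2 = 118.5.
Hole:
Apply Gauss's area formula: 2A = Σ (x_i·y_{i+1} − x_{i+1}·y_i), indices taken mod 3.
A_1→A_2: (-7)(5) − (-7)(4) = -7
A_2→A_3: (-7)(6) − (-8)(5) = -2
A_3→A_1: (-8)(4) − (-7)(6) = 10
Σ = 1
Area = |Σ|/2 = 0.5.
Net area = 118.5 − 0.5 = 118.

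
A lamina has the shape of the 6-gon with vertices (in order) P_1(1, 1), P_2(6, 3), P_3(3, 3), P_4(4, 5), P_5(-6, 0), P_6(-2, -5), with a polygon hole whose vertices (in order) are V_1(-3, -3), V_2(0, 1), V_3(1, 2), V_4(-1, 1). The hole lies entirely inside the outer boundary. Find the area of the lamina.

33.5

Outer boundary:
Cross-terms: -3, 9, 3, 30, 30, 3  ⇒  Σ = 72
Area = |Σ|/2 = 36.
Hole:
Cross-terms: -3, -1, 3, 6  ⇒  Σ = 5
Area = |Σ|/2 = 2.5.
Net area = 36 − 2.5 = 33.5.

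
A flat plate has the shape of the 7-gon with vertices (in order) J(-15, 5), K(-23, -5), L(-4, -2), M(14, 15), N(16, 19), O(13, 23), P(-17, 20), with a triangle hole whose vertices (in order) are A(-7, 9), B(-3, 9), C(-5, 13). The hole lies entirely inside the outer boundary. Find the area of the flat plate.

590.5

Outer boundary:
Σ = (190) + (26) + (-32) + (26) + (121) + (651) + (215) = 1197
Area = |Σ|/2 = 598.5.
Hole:
Apply Gauss's area formula: 2A = Σ (x_i·y_{i+1} − x_{i+1}·y_i), indices taken mod 3.
Cross-terms: -36, 6, 46  ⇒  Σ = 16
Area = |Σ|/2 = 8.
Net area = 598.5 − 8 = 590.5.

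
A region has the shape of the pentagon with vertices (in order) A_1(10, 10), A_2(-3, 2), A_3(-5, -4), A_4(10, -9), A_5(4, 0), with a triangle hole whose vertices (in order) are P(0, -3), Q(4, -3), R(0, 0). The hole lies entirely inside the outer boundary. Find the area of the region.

110.5

Outer boundary:
Σ = (50) + (22) + (85) + (36) + (40) = 233
Area = |Σ|/2 = 116.5.
Hole:
Apply the shoelace formula: 2A = Σ (x_i·y_{i+1} − x_{i+1}·y_i), indices taken mod 3.
Σ = (12) + (0) + (0) = 12
Area = |Σ|/2 = 6.
Net area = 116.5 − 6 = 110.5.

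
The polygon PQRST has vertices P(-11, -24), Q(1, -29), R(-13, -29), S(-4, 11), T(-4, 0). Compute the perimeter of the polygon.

104

|PQ| = √((12)² + (-5)²) = √169 = 13
|QR| = √((-14)² + (0)²) = √196 = 14
|RS| = √((9)² + (40)²) = √1681 = 41
|ST| = √((0)² + (-11)²) = √121 = 11
|TP| = √((-7)² + (-24)²) = √625 = 25
Perimeter = 13 + 14 + 41 + 11 + 25 = 104.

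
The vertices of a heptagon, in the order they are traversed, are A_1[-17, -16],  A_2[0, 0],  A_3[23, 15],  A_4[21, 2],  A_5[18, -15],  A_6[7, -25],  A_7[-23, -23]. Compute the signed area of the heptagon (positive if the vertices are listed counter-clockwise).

-862

Apply the surveyor's formula: 2A = Σ (x_i·y_{i+1} − x_{i+1}·y_i), indices taken mod 7.
Σ = (0) + (0) + (-269) + (-351) + (-345) + (-736) + (-23) = -1724
Signed area = Σ/2 = -862 (negative ⇒ clockwise traversal).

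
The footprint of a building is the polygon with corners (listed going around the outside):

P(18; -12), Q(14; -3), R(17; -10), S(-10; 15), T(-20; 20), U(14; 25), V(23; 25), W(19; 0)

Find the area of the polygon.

714

Apply the shoelace formula: 2A = Σ (x_i·y_{i+1} − x_{i+1}·y_i), indices taken mod 8.
Σ = (114) + (-89) + (155) + (100) + (-780) + (-225) + (-475) + (-228) = -1428
Area = |Σ|/2 = 714.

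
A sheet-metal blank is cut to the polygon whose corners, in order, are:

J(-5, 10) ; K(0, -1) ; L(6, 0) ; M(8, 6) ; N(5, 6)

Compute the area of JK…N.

Σ = (5) + (6) + (36) + (18) + (80) = 145
Area = |Σ|/2 = 72.5.

72.5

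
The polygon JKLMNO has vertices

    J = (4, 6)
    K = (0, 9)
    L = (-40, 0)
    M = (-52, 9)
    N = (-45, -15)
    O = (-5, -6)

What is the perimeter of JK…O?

142

|JK| = √((-4)² + (3)²) = √25 = 5
|KL| = √((-40)² + (-9)²) = √1681 = 41
|LM| = √((-12)² + (9)²) = √225 = 15
|MN| = √((7)² + (-24)²) = √625 = 25
|NO| = √((40)² + (9)²) = √1681 = 41
|OJ| = √((9)² + (12)²) = √225 = 15
Perimeter = 5 + 41 + 15 + 25 + 41 + 15 = 142.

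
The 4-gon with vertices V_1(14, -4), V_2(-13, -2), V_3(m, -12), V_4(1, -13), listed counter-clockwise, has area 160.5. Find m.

The doubled signed area Σ (x_i y_{i+1} − x_{i+1} y_i) is linear in m.
With m=0 it equals 266; the coefficient of m is -11 (from the two edges through V_3).
So -11·m + 266 = 2·160.5 = 321 ⇒ m = -5.

-5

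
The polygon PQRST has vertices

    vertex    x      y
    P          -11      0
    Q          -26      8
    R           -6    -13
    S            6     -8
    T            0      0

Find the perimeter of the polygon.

|PQ| = √((-15)² + (8)²) = √289 = 17
|QR| = √((20)² + (-21)²) = √841 = 29
|RS| = √((12)² + (5)²) = √169 = 13
|ST| = √((-6)² + (8)²) = √100 = 10
|TP| = √((-11)² + (0)²) = √121 = 11
Perimeter = 17 + 29 + 13 + 10 + 11 = 80.

80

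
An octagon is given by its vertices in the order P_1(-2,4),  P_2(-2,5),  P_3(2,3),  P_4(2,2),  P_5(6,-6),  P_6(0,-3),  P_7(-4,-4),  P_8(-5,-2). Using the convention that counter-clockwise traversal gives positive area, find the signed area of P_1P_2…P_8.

-55

Cross-terms: -2, -16, -2, -24, -18, -12, -12, -24  ⇒  Σ = -110
Signed area = Σ/2 = -55 (negative ⇒ clockwise traversal).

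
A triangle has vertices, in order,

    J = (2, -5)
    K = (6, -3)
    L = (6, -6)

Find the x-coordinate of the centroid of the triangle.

Apply Gauss's area formula. First the cross-terms c_i = x_i·y_{i+1} − x_{i+1}·y_i:
  24, -18, -18  ⇒  2A = -12, A = -6.
Then Σ (x_i + x_{i+1})·c_i = -168, so x̄ = -168 / (6·(-6)) = 14/3.

14/3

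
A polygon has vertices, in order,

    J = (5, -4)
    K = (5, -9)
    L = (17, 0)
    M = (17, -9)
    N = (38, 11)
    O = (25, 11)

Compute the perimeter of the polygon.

96

|JK| = √((0)² + (-5)²) = √25 = 5
|KL| = √((12)² + (9)²) = √225 = 15
|LM| = √((0)² + (-9)²) = √81 = 9
|MN| = √((21)² + (20)²) = √841 = 29
|NO| = √((-13)² + (0)²) = √169 = 13
|OJ| = √((-20)² + (-15)²) = √625 = 25
Perimeter = 5 + 15 + 9 + 29 + 13 + 25 = 96.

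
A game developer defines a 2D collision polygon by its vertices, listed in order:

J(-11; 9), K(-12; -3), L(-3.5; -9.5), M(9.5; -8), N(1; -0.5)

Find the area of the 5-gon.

184.75

Apply Gauss's area formula: 2A = Σ (x_i·y_{i+1} − x_{i+1}·y_i), indices taken mod 5.
Σ = (141) + (103.5) + (118.25) + (3.25) + (3.5) = 369.5
Area = |Σ|/2 = 184.75.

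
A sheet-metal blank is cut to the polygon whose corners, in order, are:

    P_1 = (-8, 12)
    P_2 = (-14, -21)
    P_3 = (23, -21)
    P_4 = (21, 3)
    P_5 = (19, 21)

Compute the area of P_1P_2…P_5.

1201.5

Apply the surveyor's formula: 2A = Σ (x_i·y_{i+1} − x_{i+1}·y_i), indices taken mod 5.
Σ = (336) + (777) + (510) + (384) + (396) = 2403
Area = |Σ|/2 = 1201.5.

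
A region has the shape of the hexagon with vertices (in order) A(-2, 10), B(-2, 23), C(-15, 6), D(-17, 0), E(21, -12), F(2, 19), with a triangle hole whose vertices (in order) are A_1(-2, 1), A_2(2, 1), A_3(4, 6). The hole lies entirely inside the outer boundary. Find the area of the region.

537

Outer boundary:
Σ = (-26) + (333) + (102) + (204) + (423) + (58) = 1094
Area = |Σ|/2 = 547.
Hole:
A_1→A_2: (-2)(1) − (2)(1) = -4
A_2→A_3: (2)(6) − (4)(1) = 8
A_3→A_1: (4)(1) − (-2)(6) = 16
Σ = 20
Area = |Σ|/2 = 10.
Net area = 547 − 10 = 537.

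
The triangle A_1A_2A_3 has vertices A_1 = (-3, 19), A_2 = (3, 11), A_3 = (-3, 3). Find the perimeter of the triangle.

36

|A_1A_2| = √((6)² + (-8)²) = √100 = 10
|A_2A_3| = √((-6)² + (-8)²) = √100 = 10
|A_3A_1| = √((0)² + (16)²) = √256 = 16
Perimeter = 10 + 10 + 16 = 36.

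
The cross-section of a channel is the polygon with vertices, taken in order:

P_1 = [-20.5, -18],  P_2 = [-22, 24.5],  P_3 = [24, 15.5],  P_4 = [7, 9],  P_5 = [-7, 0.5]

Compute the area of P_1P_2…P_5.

Σ = (-898.25) + (-929) + (107.5) + (66.5) + (136.25) = -1517
Area = |Σ|/2 = 758.5.

758.5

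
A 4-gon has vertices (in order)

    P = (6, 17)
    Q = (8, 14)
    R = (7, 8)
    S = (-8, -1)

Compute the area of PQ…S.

79.5

Apply the surveyor's formula: 2A = Σ (x_i·y_{i+1} − x_{i+1}·y_i), indices taken mod 4.
Σ = (-52) + (-34) + (57) + (-130) = -159
Area = |Σ|/2 = 79.5.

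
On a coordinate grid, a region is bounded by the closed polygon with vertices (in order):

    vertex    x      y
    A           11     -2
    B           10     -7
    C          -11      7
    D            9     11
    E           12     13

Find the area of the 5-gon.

215

A→B: (11)(-7) − (10)(-2) = -57
B→C: (10)(7) − (-11)(-7) = -7
C→D: (-11)(11) − (9)(7) = -184
D→E: (9)(13) − (12)(11) = -15
E→A: (12)(-2) − (11)(13) = -167
Σ = -430
Area = |Σ|/2 = 215.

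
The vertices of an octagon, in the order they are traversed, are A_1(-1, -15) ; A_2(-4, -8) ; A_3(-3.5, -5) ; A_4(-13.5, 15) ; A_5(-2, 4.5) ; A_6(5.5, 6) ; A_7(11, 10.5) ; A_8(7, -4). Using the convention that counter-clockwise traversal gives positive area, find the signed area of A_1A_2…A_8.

Cross-terms: -52, -8, -120, -30.75, -36.75, -8.25, -117.5, -109  ⇒  Σ = -482.25
Signed area = Σ/2 = -241.125 (negative ⇒ clockwise traversal).

-241.125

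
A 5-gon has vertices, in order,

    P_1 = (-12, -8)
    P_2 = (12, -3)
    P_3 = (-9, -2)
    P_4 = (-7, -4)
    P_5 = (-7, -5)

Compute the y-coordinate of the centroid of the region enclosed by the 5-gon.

Apply the shoelace (surveyor's) formula. First the cross-terms c_i = x_i·y_{i+1} − x_{i+1}·y_i:
  132, -51, 22, 7, -4  ⇒  2A = 106, A = 53.
Then Σ (y_i + y_{i+1})·c_i = -1340, so ȳ = -1340 / (6·53) = -670/159.

-670/159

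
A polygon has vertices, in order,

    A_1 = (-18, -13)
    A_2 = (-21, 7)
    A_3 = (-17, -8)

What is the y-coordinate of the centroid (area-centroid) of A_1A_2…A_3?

-14/3

Apply the shoelace formula. First the cross-terms c_i = x_i·y_{i+1} − x_{i+1}·y_i:
  -399, 287, 77  ⇒  2A = -35, A = -17.5.
Then Σ (y_i + y_{i+1})·c_i = 490, so ȳ = 490 / (6·(-17.5)) = -14/3.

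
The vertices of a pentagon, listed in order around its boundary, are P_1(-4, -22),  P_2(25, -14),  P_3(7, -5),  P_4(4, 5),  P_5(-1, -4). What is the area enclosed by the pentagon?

Cross-terms: 606, -27, 55, -11, 6  ⇒  Σ = 629
Area = |Σ|/2 = 314.5.

314.5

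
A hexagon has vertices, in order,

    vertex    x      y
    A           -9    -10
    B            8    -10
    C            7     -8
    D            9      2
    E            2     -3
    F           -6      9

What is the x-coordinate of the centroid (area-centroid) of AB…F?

-290/279

Apply the surveyor's formula. First the cross-terms c_i = x_i·y_{i+1} − x_{i+1}·y_i:
  170, 6, 86, -31, 0, 141  ⇒  2A = 372, A = 186.
Then Σ (x_i + x_{i+1})·c_i = -1160, so x̄ = -1160 / (6·186) = -290/279.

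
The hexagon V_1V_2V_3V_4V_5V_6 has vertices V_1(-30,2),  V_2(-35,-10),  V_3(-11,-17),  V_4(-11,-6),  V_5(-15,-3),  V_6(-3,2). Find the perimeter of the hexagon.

94

|V_1V_2| = √((-5)² + (-12)²) = √169 = 13
|V_2V_3| = √((24)² + (-7)²) = √625 = 25
|V_3V_4| = √((0)² + (11)²) = √121 = 11
|V_4V_5| = √((-4)² + (3)²) = √25 = 5
|V_5V_6| = √((12)² + (5)²) = √169 = 13
|V_6V_1| = √((-27)² + (0)²) = √729 = 27
Perimeter = 13 + 25 + 11 + 5 + 13 + 27 = 94.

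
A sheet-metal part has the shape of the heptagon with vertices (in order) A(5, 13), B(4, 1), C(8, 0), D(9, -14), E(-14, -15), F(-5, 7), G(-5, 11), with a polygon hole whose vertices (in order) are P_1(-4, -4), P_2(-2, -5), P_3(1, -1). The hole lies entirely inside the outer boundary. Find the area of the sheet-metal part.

Outer boundary:
Apply the shoelace (surveyor's) formula: 2A = Σ (x_i·y_{i+1} − x_{i+1}·y_i), indices taken mod 7.
Cross-terms: -47, -8, -112, -331, -173, -20, -120  ⇒  Σ = -811
Area = |Σ|/2 = 405.5.
Hole:
Apply the surveyor's formula: 2A = Σ (x_i·y_{i+1} − x_{i+1}·y_i), indices taken mod 3.
Σ = (12) + (7) + (-8) = 11
Area = |Σ|/2 = 5.5.
Net area = 405.5 − 5.5 = 400.

400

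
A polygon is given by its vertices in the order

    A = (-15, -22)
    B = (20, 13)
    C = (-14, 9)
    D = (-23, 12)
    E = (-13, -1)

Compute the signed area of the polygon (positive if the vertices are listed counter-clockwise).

Apply the surveyor's formula: 2A = Σ (x_i·y_{i+1} − x_{i+1}·y_i), indices taken mod 5.
Cross-terms: 245, 362, 39, 179, 271  ⇒  Σ = 1096
Signed area = Σ/2 = 548 (positive ⇒ counter-clockwise traversal).

548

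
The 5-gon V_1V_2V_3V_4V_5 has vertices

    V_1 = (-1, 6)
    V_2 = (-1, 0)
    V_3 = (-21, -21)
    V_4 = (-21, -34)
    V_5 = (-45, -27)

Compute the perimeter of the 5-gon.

128

|V_1V_2| = √((0)² + (-6)²) = √36 = 6
|V_2V_3| = √((-20)² + (-21)²) = √841 = 29
|V_3V_4| = √((0)² + (-13)²) = √169 = 13
|V_4V_5| = √((-24)² + (7)²) = √625 = 25
|V_5V_1| = √((44)² + (33)²) = √3025 = 55
Perimeter = 6 + 29 + 13 + 25 + 55 = 128.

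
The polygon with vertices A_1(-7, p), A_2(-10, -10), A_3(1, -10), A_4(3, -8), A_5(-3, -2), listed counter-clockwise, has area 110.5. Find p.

9

The doubled signed area Σ (x_i y_{i+1} − x_{i+1} y_i) is linear in p.
With p=0 it equals 158; the coefficient of p is 7 (from the two edges through A_1).
So 7·p + 158 = 2·110.5 = 221 ⇒ p = 9.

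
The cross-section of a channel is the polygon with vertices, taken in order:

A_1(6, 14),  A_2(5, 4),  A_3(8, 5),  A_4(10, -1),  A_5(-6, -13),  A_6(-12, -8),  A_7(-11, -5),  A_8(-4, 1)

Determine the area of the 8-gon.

238

Σ = (-46) + (-7) + (-58) + (-136) + (-108) + (-28) + (-31) + (-62) = -476
Area = |Σ|/2 = 238.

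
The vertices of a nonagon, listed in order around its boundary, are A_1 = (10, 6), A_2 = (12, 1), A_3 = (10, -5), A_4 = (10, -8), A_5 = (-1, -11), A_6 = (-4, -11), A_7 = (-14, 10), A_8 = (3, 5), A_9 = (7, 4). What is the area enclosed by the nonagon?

Apply the shoelace formula: 2A = Σ (x_i·y_{i+1} − x_{i+1}·y_i), indices taken mod 9.
Σ = (-62) + (-70) + (-30) + (-118) + (-33) + (-194) + (-100) + (-23) + (2) = -628
Area = |Σ|/2 = 314.

314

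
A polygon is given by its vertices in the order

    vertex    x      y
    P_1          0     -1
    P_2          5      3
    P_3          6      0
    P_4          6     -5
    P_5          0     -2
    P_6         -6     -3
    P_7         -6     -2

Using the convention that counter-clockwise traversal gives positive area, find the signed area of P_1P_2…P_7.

Apply the shoelace formula: 2A = Σ (x_i·y_{i+1} − x_{i+1}·y_i), indices taken mod 7.
Σ = (5) + (-18) + (-30) + (-12) + (-12) + (-6) + (6) = -67
Signed area = Σ/2 = -33.5 (negative ⇒ clockwise traversal).

-33.5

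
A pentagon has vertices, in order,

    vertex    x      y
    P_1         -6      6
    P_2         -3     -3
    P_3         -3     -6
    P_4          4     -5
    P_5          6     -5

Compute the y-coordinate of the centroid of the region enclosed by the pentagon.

-124/75

Apply the surveyor's formula. First the cross-terms c_i = x_i·y_{i+1} − x_{i+1}·y_i:
  36, 9, 39, 10, 6  ⇒  2A = 100, A = 50.
Then Σ (y_i + y_{i+1})·c_i = -496, so ȳ = -496 / (6·50) = -124/75.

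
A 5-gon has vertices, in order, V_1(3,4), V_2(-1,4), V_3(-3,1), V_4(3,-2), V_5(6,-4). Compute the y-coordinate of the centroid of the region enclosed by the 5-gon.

Apply the surveyor's formula. First the cross-terms c_i = x_i·y_{i+1} − x_{i+1}·y_i:
  16, 11, 3, 0, 36  ⇒  2A = 66, A = 33.
Then Σ (y_i + y_{i+1})·c_i = 180, so ȳ = 180 / (6·33) = 10/11.

10/11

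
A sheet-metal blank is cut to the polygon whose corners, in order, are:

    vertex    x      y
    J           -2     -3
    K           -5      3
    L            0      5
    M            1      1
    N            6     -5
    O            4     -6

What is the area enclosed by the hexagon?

Apply the surveyor's formula: 2A = Σ (x_i·y_{i+1} − x_{i+1}·y_i), indices taken mod 6.
Σ = (-21) + (-25) + (-5) + (-11) + (-16) + (-24) = -102
Area = |Σ|/2 = 51.

51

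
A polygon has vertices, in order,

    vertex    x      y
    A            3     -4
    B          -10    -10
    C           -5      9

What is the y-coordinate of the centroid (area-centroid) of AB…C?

-5/3

Apply the surveyor's formula. First the cross-terms c_i = x_i·y_{i+1} − x_{i+1}·y_i:
  -70, -140, -7  ⇒  2A = -217, A = -108.5.
Then Σ (y_i + y_{i+1})·c_i = 1085, so ȳ = 1085 / (6·(-108.5)) = -5/3.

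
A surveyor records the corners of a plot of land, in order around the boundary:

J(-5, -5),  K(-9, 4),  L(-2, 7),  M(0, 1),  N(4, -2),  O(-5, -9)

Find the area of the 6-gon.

Apply the shoelace (surveyor's) formula: 2A = Σ (x_i·y_{i+1} − x_{i+1}·y_i), indices taken mod 6.
J→K: (-5)(4) − (-9)(-5) = -65
K→L: (-9)(7) − (-2)(4) = -55
L→M: (-2)(1) − (0)(7) = -2
M→N: (0)(-2) − (4)(1) = -4
N→O: (4)(-9) − (-5)(-2) = -46
O→J: (-5)(-5) − (-5)(-9) = -20
Σ = -192
Area = |Σ|/2 = 96.

96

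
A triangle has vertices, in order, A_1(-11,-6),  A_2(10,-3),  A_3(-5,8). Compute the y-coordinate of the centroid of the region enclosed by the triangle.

Apply the surveyor's formula. First the cross-terms c_i = x_i·y_{i+1} − x_{i+1}·y_i:
  93, 65, 118  ⇒  2A = 276, A = 138.
Then Σ (y_i + y_{i+1})·c_i = -276, so ȳ = -276 / (6·138) = -1/3.

-1/3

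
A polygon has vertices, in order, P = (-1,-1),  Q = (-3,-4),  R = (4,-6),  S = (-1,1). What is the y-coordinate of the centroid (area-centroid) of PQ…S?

-67/21

Apply Gauss's area formula. First the cross-terms c_i = x_i·y_{i+1} − x_{i+1}·y_i:
  1, 34, -2, 2  ⇒  2A = 35, A = 17.5.
Then Σ (y_i + y_{i+1})·c_i = -335, so ȳ = -335 / (6·17.5) = -67/21.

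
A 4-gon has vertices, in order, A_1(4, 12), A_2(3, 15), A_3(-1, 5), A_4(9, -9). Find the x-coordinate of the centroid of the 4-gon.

302/81

Apply Gauss's area formula. First the cross-terms c_i = x_i·y_{i+1} − x_{i+1}·y_i:
  24, 30, -36, 144  ⇒  2A = 162, A = 81.
Then Σ (x_i + x_{i+1})·c_i = 1812, so x̄ = 1812 / (6·81) = 302/81.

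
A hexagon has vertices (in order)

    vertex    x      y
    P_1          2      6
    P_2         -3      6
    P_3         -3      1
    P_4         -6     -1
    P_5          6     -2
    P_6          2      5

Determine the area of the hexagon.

54

Cross-terms: 30, 15, 9, 18, 34, 2  ⇒  Σ = 108
Area = |Σ|/2 = 54.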